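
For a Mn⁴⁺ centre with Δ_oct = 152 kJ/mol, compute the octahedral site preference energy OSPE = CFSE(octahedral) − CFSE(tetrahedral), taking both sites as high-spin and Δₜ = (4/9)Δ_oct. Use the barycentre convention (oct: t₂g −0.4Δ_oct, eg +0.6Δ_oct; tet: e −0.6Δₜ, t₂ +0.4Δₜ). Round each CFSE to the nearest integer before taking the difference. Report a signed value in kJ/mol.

-128

Mn sits in group 7; removing 4 electrons leaves Mn⁴⁺ with 7 − 4 = 3 d electrons.
Octahedral high-spin t2g^3 e_g^0: CFSE = -1.2 × 152 = -182 kJ/mol.
Tetrahedral e^2 t2^1 gives -0.8Δₜ = -0.8 × (4/9) × 152 = -54 kJ/mol.
Subtracting, OSPE = -182 − (-54) = -128 kJ/mol.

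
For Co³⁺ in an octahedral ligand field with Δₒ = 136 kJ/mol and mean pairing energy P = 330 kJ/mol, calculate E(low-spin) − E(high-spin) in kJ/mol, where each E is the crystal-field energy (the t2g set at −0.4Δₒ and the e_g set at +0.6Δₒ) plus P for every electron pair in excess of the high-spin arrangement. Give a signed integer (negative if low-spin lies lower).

Group 9 minus oxidation state +3 gives a d⁶ configuration for Co³⁺.
High-spin d⁶ fills as t2g^4 e_g^2 with CFSE 4(−0.4) + 2(+0.6) = -0.4Δₒ = -54 kJ/mol.
Low-spin: t2g^6 e_g^0, orbital CFSE = -2.4Δₒ = -326 kJ/mol; plus 2 excess pairs × P = +660 kJ/mol; total 334 kJ/mol.
The difference is 334 − (-54) = 388 kJ/mol, so high-spin lies lower.

388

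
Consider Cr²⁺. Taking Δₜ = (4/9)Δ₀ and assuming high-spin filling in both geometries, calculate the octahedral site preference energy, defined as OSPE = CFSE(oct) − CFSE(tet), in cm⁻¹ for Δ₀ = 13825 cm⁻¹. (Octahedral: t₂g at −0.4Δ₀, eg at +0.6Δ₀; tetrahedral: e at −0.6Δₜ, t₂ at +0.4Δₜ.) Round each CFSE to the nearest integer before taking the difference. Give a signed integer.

-5837

Cr sits in group 6; removing 2 electrons leaves Cr²⁺ with 6 − 2 = 4 d electrons.
Octahedral high-spin t₂g³ eg¹: CFSE = -0.6 × 13825 = -8295 cm⁻¹.
Tetrahedral e² t₂² gives -0.4Δₜ = -0.4 × (4/9) × 13825 = -2458 cm⁻¹.
Subtracting, OSPE = -8295 − (-2458) = -5837 cm⁻¹.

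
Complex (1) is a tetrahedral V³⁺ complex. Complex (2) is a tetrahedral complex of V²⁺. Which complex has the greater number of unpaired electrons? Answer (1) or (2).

(2)

(1): Group 5 minus oxidation state +3 gives a d² configuration for V³⁺; Tetrahedral fields are weak (Δₜ ≈ 4/9 Δₒ), so electrons fill high-spin; e^2 t2^0 → 2 unpaired.
(2): Group 5 minus oxidation state +2 gives a d³ configuration for V²⁺; Tetrahedral splitting is small, so the complex is high-spin; e² t₂¹ → 3 unpaired.
So (2) has more unpaired electrons.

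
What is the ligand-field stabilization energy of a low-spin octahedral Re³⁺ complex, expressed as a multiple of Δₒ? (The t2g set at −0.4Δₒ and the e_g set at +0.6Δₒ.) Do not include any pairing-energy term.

Re is in group 7, so Re³⁺ is d⁴ (7 − 3 = 4).
Configuration: t2g^4 e_g^0.
CFSE = 4(-0.4Δₒ) + 0(0.6Δₒ) = -1.6Δₒ + 0.0Δₒ = -1.6Δₒ.

-1.6 Δₒ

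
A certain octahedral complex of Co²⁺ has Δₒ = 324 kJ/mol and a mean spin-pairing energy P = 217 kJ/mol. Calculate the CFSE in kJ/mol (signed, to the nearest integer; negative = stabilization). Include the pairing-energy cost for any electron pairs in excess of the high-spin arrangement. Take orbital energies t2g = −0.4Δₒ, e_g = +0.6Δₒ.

Co is in group 9, so Co²⁺ is d⁷ (9 − 2 = 7).
Here Δₒ > P (324 > 217), so the low-spin state is favoured.
Configuration: t2g^6 e_g^1.
Orbital CFSE = -1.8Δₒ = -1.8 × 324 = -583 kJ/mol.
Excess pairs vs high-spin: 3 − 2 = 1; pairing cost = +217 kJ/mol.
Net CFSE = -583 + 217 = -366 kJ/mol.

-366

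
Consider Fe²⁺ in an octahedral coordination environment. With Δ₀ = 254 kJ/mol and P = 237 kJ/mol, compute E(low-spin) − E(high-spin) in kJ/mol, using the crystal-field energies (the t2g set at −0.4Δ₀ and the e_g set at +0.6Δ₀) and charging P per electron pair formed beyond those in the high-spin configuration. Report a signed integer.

Fe sits in group 8; removing 2 electrons leaves Fe²⁺ with 8 − 2 = 6 d electrons.
High-spin: t2g^4 e_g^2, CFSE = -0.4Δ₀ = -102 kJ/mol.
For low-spin the configuration is t2g^6 e_g^0: orbital energy -2.4 × 254 = -610 kJ/mol, and 2 additional pairs relative to high-spin add 474 kJ/mol, giving -136 kJ/mol.
The difference is -136 − (-102) = -34 kJ/mol, so low-spin lies lower.

-34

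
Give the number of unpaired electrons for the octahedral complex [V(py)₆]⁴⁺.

py is neutral, so the +4 overall charge sits on V: oxidation state +4.
Group 5 minus oxidation state +4 gives a d¹ configuration for V⁴⁺.
Configuration: t₂g¹ eg⁰, giving 1 unpaired electron.

1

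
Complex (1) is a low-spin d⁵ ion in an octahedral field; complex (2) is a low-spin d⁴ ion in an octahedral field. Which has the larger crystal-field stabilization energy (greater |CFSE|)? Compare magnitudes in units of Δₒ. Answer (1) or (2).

(1)

(1): t2g^5 e_g^0, CFSE = -2.0Δₒ.
(2): t₂g⁴ eg⁰, CFSE = -1.6Δₒ.
So (1) has the larger |CFSE|.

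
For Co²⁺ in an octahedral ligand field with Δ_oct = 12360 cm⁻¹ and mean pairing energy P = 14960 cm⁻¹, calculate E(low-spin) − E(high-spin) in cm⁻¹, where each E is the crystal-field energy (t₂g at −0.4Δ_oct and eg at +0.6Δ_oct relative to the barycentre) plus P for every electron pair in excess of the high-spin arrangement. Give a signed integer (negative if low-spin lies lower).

Group 9 minus oxidation state +2 gives a d⁷ configuration for Co²⁺.
In the high-spin limit (t₂g⁵ eg²) the orbital term is -0.8Δ_oct = -9888 cm⁻¹, with no excess pairing.
Low-spin t₂g⁶ eg¹ gives -1.8Δ_oct = -22248 cm⁻¹, but forming 1 extra pair costs 1P = 14960 cm⁻¹, so E(LS) = -22248 + 14960 = -7288 cm⁻¹.
The difference is -7288 − (-9888) = 2600 cm⁻¹, so high-spin lies lower.

2600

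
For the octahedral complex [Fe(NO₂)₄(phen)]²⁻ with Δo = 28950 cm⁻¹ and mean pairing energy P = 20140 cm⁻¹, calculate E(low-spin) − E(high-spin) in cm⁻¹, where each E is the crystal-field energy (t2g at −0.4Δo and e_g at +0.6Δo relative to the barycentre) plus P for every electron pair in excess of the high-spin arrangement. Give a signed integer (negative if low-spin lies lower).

-17620

Ligand charges: 4×(-1) from NO₂⁻ and 1×(+0) from phen sum to -4; with overall charge -2, Fe is +2.
Fe sits in group 8; removing 2 electrons leaves Fe²⁺ with 8 − 2 = 6 d electrons.
In the high-spin limit (t2g^4 e_g^2) the orbital term is -0.4Δo = -11580 cm⁻¹, with no excess pairing.
Low-spin: t2g^6 e_g^0, orbital CFSE = -2.4Δo = -69480 cm⁻¹; plus 2 excess pairs × P = +40280 cm⁻¹; total -29200 cm⁻¹.
The difference is -29200 − (-11580) = -17620 cm⁻¹, so low-spin lies lower.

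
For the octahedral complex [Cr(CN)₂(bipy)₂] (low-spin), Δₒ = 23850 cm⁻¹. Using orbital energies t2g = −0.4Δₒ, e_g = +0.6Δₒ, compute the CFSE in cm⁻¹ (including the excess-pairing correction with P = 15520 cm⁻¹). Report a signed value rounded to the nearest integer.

Ligand charges: 2×(-1) from CN⁻ and 2×(+0) from bipy sum to -2; with overall charge +0, Cr is +2.
Group 6 minus oxidation state +2 gives a d⁴ configuration for Cr²⁺.
Electron filling gives t2g^4 e_g^0.
Orbital CFSE = 4(-0.4) + 0(0.6) = -1.6Δₒ = -1.6 × 23850 = -38160 cm⁻¹.
High-spin d⁴ would be t2g^3 e_g^1 with 0 pairs; low-spin has 1, so 1 excess pair costs +1P = +15520 cm⁻¹.
Combining: -38160 + 15520 = -22640 cm⁻¹.

-22640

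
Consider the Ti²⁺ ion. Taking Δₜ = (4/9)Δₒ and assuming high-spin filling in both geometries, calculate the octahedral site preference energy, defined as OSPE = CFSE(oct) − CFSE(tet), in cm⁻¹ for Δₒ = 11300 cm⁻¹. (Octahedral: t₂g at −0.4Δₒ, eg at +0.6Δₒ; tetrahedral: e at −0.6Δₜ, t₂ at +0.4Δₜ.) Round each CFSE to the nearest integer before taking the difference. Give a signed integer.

-3013

Ti is in group 4, so Ti²⁺ is d² (4 − 2 = 2).
Octahedral (high-spin): t2g^2 e_g^0, CFSE = 2(−0.4) + 0(+0.6) = -0.8Δₒ = -0.8 × 11300 = -9040 cm⁻¹.
In a tetrahedral site the filling is e^2 t2^0: CFSE(tet) = -1.2Δₜ = -1.2 × (4/9)(11300) = -6027 cm⁻¹.
Subtracting, OSPE = -9040 − (-6027) = -3013 cm⁻¹.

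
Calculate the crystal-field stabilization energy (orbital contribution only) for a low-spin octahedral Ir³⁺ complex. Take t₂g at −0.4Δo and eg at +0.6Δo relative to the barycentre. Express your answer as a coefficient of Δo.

-2.4 Δo

Group 9 minus oxidation state +3 gives a d⁶ configuration for Ir³⁺.
Configuration: t₂g⁶ eg⁰.
CFSE = 6(-0.4Δo) + 0(0.6Δo) = -2.4Δo + 0.0Δo = -2.4Δo.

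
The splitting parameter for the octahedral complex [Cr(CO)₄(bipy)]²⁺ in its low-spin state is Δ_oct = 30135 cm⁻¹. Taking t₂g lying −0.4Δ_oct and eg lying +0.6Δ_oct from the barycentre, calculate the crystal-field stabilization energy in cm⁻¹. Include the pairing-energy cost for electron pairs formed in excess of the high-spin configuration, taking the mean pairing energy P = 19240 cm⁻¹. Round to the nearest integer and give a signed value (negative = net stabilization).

Ligand charges: 4×(+0) from CO and 1×(+0) from bipy sum to +0; with overall charge +2, Cr is +2.
Cr sits in group 6; removing 2 electrons leaves Cr²⁺ with 6 − 2 = 4 d electrons.
The d⁴ electrons fill as t₂g⁴ eg⁰.
The orbital stabilization is -1.6Δ_oct = -1.6 × 30135 = -48216 cm⁻¹.
Pairing penalty: 1 pair vs 0 in the high-spin reference → 1 extra × P = 19240 cm⁻¹.
Overall CFSE = -48216 + 19240 = -28976 cm⁻¹.

-28976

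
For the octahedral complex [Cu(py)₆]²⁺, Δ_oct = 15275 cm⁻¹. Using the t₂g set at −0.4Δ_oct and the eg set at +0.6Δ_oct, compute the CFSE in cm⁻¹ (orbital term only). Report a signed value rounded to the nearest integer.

-9165

py is neutral, so the +2 overall charge sits on Cu: oxidation state +2.
Cu²⁺: group 11, so d-count = 11 − 2 = 9.
For octahedral d⁹ the high- and low-spin configurations coincide.
Configuration: t₂g⁶ eg³.
Orbital CFSE = 6(-0.4) + 3(0.6) = -0.6Δ_oct = -0.6 × 15275 = -9165 cm⁻¹.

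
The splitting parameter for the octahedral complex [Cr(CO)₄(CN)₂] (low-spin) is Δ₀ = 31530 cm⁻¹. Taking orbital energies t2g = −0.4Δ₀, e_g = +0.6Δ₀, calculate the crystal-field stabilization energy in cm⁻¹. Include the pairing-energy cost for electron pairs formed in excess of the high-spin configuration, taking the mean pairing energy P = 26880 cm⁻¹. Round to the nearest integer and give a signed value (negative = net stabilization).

-23568

Ligand charges: 4×(+0) from CO and 2×(-1) from CN⁻ sum to -2; with overall charge +0, Cr is +2.
Group 6 minus oxidation state +2 gives a d⁴ configuration for Cr²⁺.
Configuration: t2g^4 e_g^0.
The orbital stabilization is -1.6Δ₀ = -1.6 × 31530 = -50448 cm⁻¹.
Pairing penalty: 1 pair vs 0 in the high-spin reference → 1 extra × P = 26880 cm⁻¹.
Overall CFSE = -50448 + 26880 = -23568 cm⁻¹.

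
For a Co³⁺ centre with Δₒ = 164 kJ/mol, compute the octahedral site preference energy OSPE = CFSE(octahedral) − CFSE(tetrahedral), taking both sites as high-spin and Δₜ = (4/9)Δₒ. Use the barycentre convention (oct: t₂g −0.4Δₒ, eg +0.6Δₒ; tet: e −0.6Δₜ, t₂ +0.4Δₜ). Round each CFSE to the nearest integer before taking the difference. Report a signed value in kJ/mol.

Co³⁺: group 9, so d-count = 9 − 3 = 6.
In an octahedral site d⁶ (HS) is t2g^4 e_g^2, giving CFSE(oct) = -0.4Δₒ = -66 kJ/mol.
In a tetrahedral site the filling is e^3 t2^3: CFSE(tet) = -0.6Δₜ = -0.6 × (4/9)(164) = -44 kJ/mol.
OSPE = CFSE(oct) − CFSE(tet) = -66 − (-44) = -22 kJ/mol.

-22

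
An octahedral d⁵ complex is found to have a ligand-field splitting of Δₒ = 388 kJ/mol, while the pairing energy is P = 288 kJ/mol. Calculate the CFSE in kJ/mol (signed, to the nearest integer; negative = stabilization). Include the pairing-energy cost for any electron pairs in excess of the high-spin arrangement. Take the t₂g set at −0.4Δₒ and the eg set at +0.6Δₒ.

Since Δₒ = 388 kJ/mol > P = 288 kJ/mol, the complex adopts the low-spin configuration.
Filling d⁵ accordingly: t₂g⁵ eg⁰.
Orbital CFSE = -2.0Δₒ = -2.0 × 388 = -776 kJ/mol.
Excess pairs vs high-spin: 2 − 0 = 2; pairing cost = +576 kJ/mol.
Net CFSE = -776 + 576 = -200 kJ/mol.

-200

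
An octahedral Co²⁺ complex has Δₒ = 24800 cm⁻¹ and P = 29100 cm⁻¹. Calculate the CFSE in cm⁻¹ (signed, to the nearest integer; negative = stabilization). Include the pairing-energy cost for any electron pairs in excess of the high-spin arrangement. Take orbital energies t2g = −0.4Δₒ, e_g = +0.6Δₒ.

Co²⁺: group 9, so d-count = 9 − 2 = 7.
With Δₒ < P the complex is high-spin.
Configuration: t2g^5 e_g^2.
Orbital CFSE = -0.8Δₒ = -0.8 × 24800 = -19840 cm⁻¹.
High-spin has no excess pairs, so no pairing correction applies.

-19840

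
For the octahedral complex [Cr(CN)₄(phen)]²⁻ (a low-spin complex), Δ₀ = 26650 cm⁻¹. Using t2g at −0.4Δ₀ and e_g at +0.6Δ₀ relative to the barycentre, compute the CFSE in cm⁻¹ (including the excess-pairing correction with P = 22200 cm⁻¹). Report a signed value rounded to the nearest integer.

Ligand charges: 4×(-1) from CN⁻ and 1×(+0) from phen sum to -4; with overall charge -2, Cr is +2.
Group 6 minus oxidation state +2 gives a d⁴ configuration for Cr²⁺.
Configuration: t2g^4 e_g^0.
CFSE(orbital) = 4×(-0.4Δ₀) + 0×(0.6Δ₀) = -1.6Δ₀; with Δ₀ = 26650 cm⁻¹ that is -42640 cm⁻¹.
Relative to high-spin t2g^3 e_g^1 (0 paired), the low-spin configuration has 1 additional pair, contributing +1 × 22200 = +22200 cm⁻¹.
Net CFSE = -42640 + 22200 = -20440 cm⁻¹.

-20440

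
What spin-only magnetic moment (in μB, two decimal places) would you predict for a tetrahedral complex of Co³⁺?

Co³⁺: group 9, so d-count = 9 − 3 = 6.
With tetrahedral geometry the complex is necessarily high-spin.
Configuration: e³ t₂³ → 4 unpaired electrons.
μ(spin-only) = √[4(4+2)] = √24 ≈ 4.90 μB.

4.90 μB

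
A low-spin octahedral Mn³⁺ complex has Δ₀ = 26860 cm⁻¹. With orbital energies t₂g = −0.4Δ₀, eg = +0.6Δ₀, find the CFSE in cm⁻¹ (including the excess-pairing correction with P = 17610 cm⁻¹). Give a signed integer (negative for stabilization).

Mn sits in group 7; removing 3 electrons leaves Mn³⁺ with 7 − 3 = 4 d electrons.
Electron filling gives t₂g⁴ eg⁰.
CFSE(orbital) = 4×(-0.4Δ₀) + 0×(0.6Δ₀) = -1.6Δ₀; with Δ₀ = 26860 cm⁻¹ that is -42976 cm⁻¹.
Relative to high-spin t₂g³ eg¹ (0 paired), the low-spin configuration has 1 additional pair, contributing +1 × 17610 = +17610 cm⁻¹.
Combining: -42976 + 17610 = -25366 cm⁻¹.

-25366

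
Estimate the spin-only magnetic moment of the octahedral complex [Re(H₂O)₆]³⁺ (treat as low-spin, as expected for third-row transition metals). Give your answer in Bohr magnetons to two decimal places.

H₂O is neutral, so the +3 overall charge sits on Re: oxidation state +3.
Re³⁺: group 7, so d-count = 7 − 3 = 4.
Configuration: t2g^4 e_g^0 → 2 unpaired electrons.
μ(spin-only) = √[2(2+2)] = √8 ≈ 2.83 Bohr magnetons.

2.83 Bohr magnetons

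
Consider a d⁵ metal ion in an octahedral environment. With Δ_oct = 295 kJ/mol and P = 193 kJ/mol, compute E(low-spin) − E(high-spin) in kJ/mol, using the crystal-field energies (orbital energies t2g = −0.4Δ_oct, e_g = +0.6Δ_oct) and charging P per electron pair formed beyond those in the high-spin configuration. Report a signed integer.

High-spin: t2g^3 e_g^2, CFSE = 0.0Δ_oct = 0 kJ/mol.
Low-spin: t2g^5 e_g^0, orbital CFSE = -2.0Δ_oct = -590 kJ/mol; plus 2 excess pairs × P = +386 kJ/mol; total -204 kJ/mol.
The difference is -204 − (0) = -204 kJ/mol, so low-spin lies lower.

-204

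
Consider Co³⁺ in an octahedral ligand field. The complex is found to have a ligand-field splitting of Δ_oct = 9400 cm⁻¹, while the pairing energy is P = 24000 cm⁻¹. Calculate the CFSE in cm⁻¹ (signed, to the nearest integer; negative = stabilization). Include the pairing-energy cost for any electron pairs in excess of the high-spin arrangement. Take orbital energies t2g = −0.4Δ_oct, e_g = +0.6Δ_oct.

Co is in group 9, so Co³⁺ is d⁶ (9 − 3 = 6).
Δ_oct < P, so pairing is avoided: the ground state is high-spin.
That gives t2g^4 e_g^2.
Orbital CFSE = -0.4Δ_oct = -0.4 × 9400 = -3760 cm⁻¹.
High-spin has no excess pairs, so no pairing correction applies.

-3760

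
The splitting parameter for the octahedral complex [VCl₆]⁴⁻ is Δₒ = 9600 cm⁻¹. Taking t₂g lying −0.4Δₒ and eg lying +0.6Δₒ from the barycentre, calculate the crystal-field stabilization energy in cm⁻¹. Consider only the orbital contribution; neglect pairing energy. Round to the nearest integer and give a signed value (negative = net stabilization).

-11520

Each Cl⁻ contributes -1; 6 × (-1) = -6. With overall charge -4, V is in the +2 oxidation state.
V is in group 5, so V²⁺ is d³ (5 − 2 = 3).
The d³ electrons fill as t₂g³ eg⁰.
CFSE(orbital) = 3×(-0.4Δₒ) + 0×(0.6Δₒ) = -1.2Δₒ; with Δₒ = 9600 cm⁻¹ that is -11520 cm⁻¹.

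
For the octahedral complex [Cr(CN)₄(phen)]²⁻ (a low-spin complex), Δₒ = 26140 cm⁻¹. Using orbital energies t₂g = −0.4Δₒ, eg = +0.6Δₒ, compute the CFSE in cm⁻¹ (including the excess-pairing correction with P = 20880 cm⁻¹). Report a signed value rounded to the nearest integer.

Ligand charges: 4×(-1) from CN⁻ and 1×(+0) from phen sum to -4; with overall charge -2, Cr is +2.
Cr is in group 6, so Cr²⁺ is d⁴ (6 − 2 = 4).
Configuration: t₂g⁴ eg⁰.
CFSE(orbital) = 4×(-0.4Δₒ) + 0×(0.6Δₒ) = -1.6Δₒ; with Δₒ = 26140 cm⁻¹ that is -41824 cm⁻¹.
High-spin d⁴ would be t₂g³ eg¹ with 0 pairs; low-spin has 1, so 1 excess pair costs +1P = +20880 cm⁻¹.
Net CFSE = -41824 + 20880 = -20944 cm⁻¹.

-20944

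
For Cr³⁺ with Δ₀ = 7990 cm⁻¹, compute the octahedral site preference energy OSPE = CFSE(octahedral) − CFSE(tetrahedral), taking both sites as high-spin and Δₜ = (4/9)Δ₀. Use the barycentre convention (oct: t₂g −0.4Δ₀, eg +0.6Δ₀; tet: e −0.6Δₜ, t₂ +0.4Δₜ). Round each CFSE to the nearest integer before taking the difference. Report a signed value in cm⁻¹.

-6747

Cr³⁺: group 6, so d-count = 6 − 3 = 3.
Octahedral (high-spin): t2g^3 e_g^0, CFSE = 3(−0.4) + 0(+0.6) = -1.2Δ₀ = -1.2 × 7990 = -9588 cm⁻¹.
In a tetrahedral site the filling is e^2 t2^1: CFSE(tet) = -0.8Δₜ = -0.8 × (4/9)(7990) = -2841 cm⁻¹.
Subtracting, OSPE = -9588 − (-2841) = -6747 cm⁻¹.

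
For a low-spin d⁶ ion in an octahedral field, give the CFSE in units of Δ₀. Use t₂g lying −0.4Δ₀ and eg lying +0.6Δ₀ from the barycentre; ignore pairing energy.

Configuration: t₂g⁶ eg⁰.
CFSE = 6(-0.4Δ₀) + 0(0.6Δ₀) = -2.4Δ₀ + 0.0Δ₀ = -2.4Δ₀.

-2.4 Δ₀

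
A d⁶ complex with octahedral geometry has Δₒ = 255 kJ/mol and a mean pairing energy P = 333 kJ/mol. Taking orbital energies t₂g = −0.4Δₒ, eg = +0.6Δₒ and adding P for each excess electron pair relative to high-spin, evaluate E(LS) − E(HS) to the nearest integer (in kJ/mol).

High-spin d⁶ fills as t₂g⁴ eg² with CFSE 4(−0.4) + 2(+0.6) = -0.4Δₒ = -102 kJ/mol.
Low-spin: t₂g⁶ eg⁰, orbital CFSE = -2.4Δₒ = -612 kJ/mol; plus 2 excess pairs × P = +666 kJ/mol; total 54 kJ/mol.
Thus E(LS) − E(HS) = 156 kJ/mol.

156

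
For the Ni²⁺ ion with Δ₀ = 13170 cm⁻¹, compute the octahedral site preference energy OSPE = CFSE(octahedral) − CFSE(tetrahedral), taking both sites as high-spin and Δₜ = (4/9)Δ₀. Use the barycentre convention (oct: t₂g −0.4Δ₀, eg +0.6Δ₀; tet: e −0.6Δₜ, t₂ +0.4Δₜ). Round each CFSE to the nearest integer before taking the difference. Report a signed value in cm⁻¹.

Ni is in group 10, so Ni²⁺ is d⁸ (10 − 2 = 8).
Octahedral high-spin t2g^6 e_g^2: CFSE = -1.2 × 13170 = -15804 cm⁻¹.
Tetrahedral e^4 t2^4 gives -0.8Δₜ = -0.8 × (4/9) × 13170 = -4683 cm⁻¹.
OSPE = -15804 − (-4683) = -11121 cm⁻¹.

-11121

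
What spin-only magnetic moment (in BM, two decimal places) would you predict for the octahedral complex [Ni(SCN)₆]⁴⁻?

2.83 BM

Each SCN⁻ contributes -1; 6 × (-1) = -6. With overall charge -4, Ni is in the +2 oxidation state.
Ni sits in group 10; removing 2 electrons leaves Ni²⁺ with 10 − 2 = 8 d electrons.
For octahedral d⁸ the high- and low-spin configurations coincide.
Configuration: t2g^6 e_g^2 → 2 unpaired electrons.
μ(spin-only) = √[2(2+2)] = √8 ≈ 2.83 BM.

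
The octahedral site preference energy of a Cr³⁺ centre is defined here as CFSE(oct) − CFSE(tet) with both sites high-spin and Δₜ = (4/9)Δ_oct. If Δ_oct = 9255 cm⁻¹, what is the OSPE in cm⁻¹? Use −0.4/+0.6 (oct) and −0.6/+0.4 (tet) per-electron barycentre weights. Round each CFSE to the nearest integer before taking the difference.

Group 6 minus oxidation state +3 gives a d³ configuration for Cr³⁺.
In an octahedral site d³ (HS) is t2g^3 e_g^0, giving CFSE(oct) = -1.2Δ_oct = -11106 cm⁻¹.
Tetrahedral e^2 t2^1 gives -0.8Δₜ = -0.8 × (4/9) × 9255 = -3291 cm⁻¹.
Subtracting, OSPE = -11106 − (-3291) = -7815 cm⁻¹.

-7815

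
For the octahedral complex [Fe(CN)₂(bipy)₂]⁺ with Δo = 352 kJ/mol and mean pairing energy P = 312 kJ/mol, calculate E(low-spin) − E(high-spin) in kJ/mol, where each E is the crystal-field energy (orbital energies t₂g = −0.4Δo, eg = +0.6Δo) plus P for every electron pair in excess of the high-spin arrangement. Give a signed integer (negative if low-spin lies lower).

Ligand charges: 2×(-1) from CN⁻ and 2×(+0) from bipy sum to -2; with overall charge +1, Fe is +3.
Fe is in group 8, so Fe³⁺ is d⁵ (8 − 3 = 5).
In the high-spin limit (t₂g³ eg²) the orbital term is 0.0Δo = 0 kJ/mol, with no excess pairing.
Low-spin t₂g⁵ eg⁰ gives -2.0Δo = -704 kJ/mol, but forming 2 extra pairs costs 2P = 624 kJ/mol, so E(LS) = -704 + 624 = -80 kJ/mol.
Thus E(LS) − E(HS) = -80 kJ/mol.

-80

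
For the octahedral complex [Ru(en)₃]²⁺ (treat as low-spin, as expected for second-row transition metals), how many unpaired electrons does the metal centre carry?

en is neutral, so the +2 overall charge sits on Ru: oxidation state +2.
Ru sits in group 8; removing 2 electrons leaves Ru²⁺ with 8 − 2 = 6 d electrons.
Configuration: t₂g⁶ eg⁰, giving 0 unpaired electrons.

0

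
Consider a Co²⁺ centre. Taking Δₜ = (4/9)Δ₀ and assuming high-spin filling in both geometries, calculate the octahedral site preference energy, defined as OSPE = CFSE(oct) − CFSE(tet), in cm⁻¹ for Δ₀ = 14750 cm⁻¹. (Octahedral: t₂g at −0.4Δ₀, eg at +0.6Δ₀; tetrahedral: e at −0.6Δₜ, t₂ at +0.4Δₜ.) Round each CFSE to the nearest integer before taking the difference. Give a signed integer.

-3933

Co is in group 9, so Co²⁺ is d⁷ (9 − 2 = 7).
Octahedral high-spin t₂g⁵ eg²: CFSE = -0.8 × 14750 = -11800 cm⁻¹.
Tetrahedral e⁴ t₂³ gives -1.2Δₜ = -1.2 × (4/9) × 14750 = -7867 cm⁻¹.
OSPE = -11800 − (-7867) = -3933 cm⁻¹.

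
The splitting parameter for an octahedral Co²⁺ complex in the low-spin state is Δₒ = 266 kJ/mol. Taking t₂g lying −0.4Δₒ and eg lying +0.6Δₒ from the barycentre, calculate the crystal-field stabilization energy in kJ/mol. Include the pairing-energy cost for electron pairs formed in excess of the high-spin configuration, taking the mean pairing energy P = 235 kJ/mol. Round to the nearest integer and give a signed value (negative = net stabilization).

Group 9 minus oxidation state +2 gives a d⁷ configuration for Co²⁺.
Electron filling gives t₂g⁶ eg¹.
CFSE(orbital) = 6×(-0.4Δₒ) + 1×(0.6Δₒ) = -1.8Δₒ; with Δₒ = 266 kJ/mol that is -479 kJ/mol.
Pairing penalty: 3 pairs vs 2 in the high-spin reference → 1 extra × P = 235 kJ/mol.
Combining: -479 + 235 = -244 kJ/mol.

-244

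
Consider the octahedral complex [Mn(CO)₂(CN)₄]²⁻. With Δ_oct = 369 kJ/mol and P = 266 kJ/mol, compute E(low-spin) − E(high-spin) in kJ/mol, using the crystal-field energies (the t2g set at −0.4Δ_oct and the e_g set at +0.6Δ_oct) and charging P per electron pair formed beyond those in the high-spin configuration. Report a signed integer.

Ligand charges: 2×(+0) from CO and 4×(-1) from CN⁻ sum to -4; with overall charge -2, Mn is +2.
Group 7 minus oxidation state +2 gives a d⁵ configuration for Mn²⁺.
High-spin d⁵ fills as t2g^3 e_g^2 with CFSE 3(−0.4) + 2(+0.6) = 0.0Δ_oct = 0 kJ/mol.
For low-spin the configuration is t2g^5 e_g^0: orbital energy -2.0 × 369 = -738 kJ/mol, and 2 additional pairs relative to high-spin add 532 kJ/mol, giving -206 kJ/mol.
The difference is -206 − (0) = -206 kJ/mol, so low-spin lies lower.

-206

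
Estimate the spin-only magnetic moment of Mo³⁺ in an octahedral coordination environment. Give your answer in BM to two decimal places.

Mo sits in group 6; removing 3 electrons leaves Mo³⁺ with 6 − 3 = 3 d electrons.
Configuration: t₂g³ eg⁰ → 3 unpaired electrons.
μ(spin-only) = √[3(3+2)] = √15 ≈ 3.87 BM.

3.87 BM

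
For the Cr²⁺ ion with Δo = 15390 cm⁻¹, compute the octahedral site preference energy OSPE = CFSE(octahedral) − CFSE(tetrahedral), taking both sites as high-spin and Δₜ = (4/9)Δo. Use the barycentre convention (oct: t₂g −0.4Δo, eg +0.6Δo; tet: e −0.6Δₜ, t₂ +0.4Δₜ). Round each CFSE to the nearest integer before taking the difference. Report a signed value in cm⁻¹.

-6498

Cr²⁺: group 6, so d-count = 6 − 2 = 4.
In an octahedral site d⁴ (HS) is t2g^3 e_g^1, giving CFSE(oct) = -0.6Δo = -9234 cm⁻¹.
Tetrahedral e^2 t2^2 gives -0.4Δₜ = -0.4 × (4/9) × 15390 = -2736 cm⁻¹.
OSPE = CFSE(oct) − CFSE(tet) = -9234 − (-2736) = -6498 cm⁻¹.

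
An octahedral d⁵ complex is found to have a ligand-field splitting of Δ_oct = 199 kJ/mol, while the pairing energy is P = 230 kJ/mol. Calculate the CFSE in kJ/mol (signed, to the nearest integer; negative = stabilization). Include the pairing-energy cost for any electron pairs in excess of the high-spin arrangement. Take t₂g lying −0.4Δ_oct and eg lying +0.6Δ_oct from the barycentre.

0

With Δ_oct < P the complex is high-spin.
Configuration: t₂g³ eg².
Orbital CFSE = 0.0Δ_oct = 0.0 × 199 = 0 kJ/mol.
High-spin has no excess pairs, so no pairing correction applies.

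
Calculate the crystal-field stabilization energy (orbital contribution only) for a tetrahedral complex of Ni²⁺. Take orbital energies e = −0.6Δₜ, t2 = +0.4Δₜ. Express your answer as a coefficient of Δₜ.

Group 10 minus oxidation state +2 gives a d⁸ configuration for Ni²⁺.
With tetrahedral geometry the complex is necessarily high-spin.
Configuration: e^4 t2^4.
CFSE = 4(-0.6Δₜ) + 4(0.4Δₜ) = -2.4Δₜ + 1.6Δₜ = -0.8Δₜ.

-0.8 Δₜ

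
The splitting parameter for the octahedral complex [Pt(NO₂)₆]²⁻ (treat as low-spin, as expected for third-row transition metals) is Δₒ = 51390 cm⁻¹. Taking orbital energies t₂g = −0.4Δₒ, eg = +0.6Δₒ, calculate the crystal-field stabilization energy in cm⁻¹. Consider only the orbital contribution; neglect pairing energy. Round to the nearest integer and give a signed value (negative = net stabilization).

-123336

Each NO₂⁻ contributes -1; 6 × (-1) = -6. With overall charge -2, Pt is in the +4 oxidation state.
Pt⁴⁺: group 10, so d-count = 10 − 4 = 6.
Electron filling gives t₂g⁶ eg⁰.
CFSE(orbital) = 6×(-0.4Δₒ) + 0×(0.6Δₒ) = -2.4Δₒ; with Δₒ = 51390 cm⁻¹ that is -123336 cm⁻¹.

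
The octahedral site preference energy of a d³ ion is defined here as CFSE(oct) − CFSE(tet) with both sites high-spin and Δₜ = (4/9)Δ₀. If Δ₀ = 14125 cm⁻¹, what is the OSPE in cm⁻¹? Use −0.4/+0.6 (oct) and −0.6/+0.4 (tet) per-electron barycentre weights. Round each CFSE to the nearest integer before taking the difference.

-11928

Octahedral (high-spin): t2g^3 e_g^0, CFSE = 3(−0.4) + 0(+0.6) = -1.2Δ₀ = -1.2 × 14125 = -16950 cm⁻¹.
In a tetrahedral site the filling is e^2 t2^1: CFSE(tet) = -0.8Δₜ = -0.8 × (4/9)(14125) = -5022 cm⁻¹.
OSPE = -16950 − (-5022) = -11928 cm⁻¹.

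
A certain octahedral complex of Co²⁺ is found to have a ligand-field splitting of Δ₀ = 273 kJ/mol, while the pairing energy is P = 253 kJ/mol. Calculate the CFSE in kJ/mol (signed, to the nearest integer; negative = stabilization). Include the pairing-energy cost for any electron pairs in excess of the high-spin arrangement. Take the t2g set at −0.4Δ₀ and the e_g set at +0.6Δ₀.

Co²⁺: group 9, so d-count = 9 − 2 = 7.
Here Δ₀ > P (273 > 253), so the low-spin state is favoured.
That gives t2g^6 e_g^1.
Orbital CFSE = -1.8Δ₀ = -1.8 × 273 = -491 kJ/mol.
Excess pairs vs high-spin: 3 − 2 = 1; pairing cost = +253 kJ/mol.
Net CFSE = -491 + 253 = -238 kJ/mol.

-238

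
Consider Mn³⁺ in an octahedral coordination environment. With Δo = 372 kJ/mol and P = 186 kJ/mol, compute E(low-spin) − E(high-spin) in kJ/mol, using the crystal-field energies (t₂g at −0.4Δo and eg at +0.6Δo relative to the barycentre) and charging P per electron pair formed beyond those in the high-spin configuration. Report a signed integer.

Mn³⁺: group 7, so d-count = 7 − 3 = 4.
High-spin d⁴ fills as t₂g³ eg¹ with CFSE 3(−0.4) + 1(+0.6) = -0.6Δo = -223 kJ/mol.
Low-spin t₂g⁴ eg⁰ gives -1.6Δo = -595 kJ/mol, but forming 1 extra pair costs 1P = 186 kJ/mol, so E(LS) = -595 + 186 = -409 kJ/mol.
The difference is -409 − (-223) = -186 kJ/mol, so low-spin lies lower.

-186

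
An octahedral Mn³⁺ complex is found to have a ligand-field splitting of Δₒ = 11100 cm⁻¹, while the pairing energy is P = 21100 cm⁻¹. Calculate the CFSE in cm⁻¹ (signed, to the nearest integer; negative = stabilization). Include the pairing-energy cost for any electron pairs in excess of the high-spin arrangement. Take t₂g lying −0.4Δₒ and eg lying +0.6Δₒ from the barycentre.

Mn³⁺: group 7, so d-count = 7 − 3 = 4.
With Δₒ < P the complex is high-spin.
That gives t₂g³ eg¹.
Orbital CFSE = -0.6Δₒ = -0.6 × 11100 = -6660 cm⁻¹.
High-spin has no excess pairs, so no pairing correction applies.

-6660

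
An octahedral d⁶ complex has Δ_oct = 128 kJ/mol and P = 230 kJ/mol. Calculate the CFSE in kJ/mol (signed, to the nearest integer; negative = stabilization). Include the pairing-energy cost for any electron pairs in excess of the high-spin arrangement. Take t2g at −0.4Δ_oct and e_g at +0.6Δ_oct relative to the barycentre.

-51

Δ_oct < P, so pairing is avoided: the ground state is high-spin.
Configuration: t2g^4 e_g^2.
Orbital CFSE = -0.4Δ_oct = -0.4 × 128 = -51 kJ/mol.
High-spin has no excess pairs, so no pairing correction applies.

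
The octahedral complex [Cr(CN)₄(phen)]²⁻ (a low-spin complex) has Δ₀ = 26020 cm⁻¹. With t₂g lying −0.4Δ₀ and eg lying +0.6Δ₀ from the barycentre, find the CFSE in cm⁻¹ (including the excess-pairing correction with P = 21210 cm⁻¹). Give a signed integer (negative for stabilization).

-20422

Ligand charges: 4×(-1) from CN⁻ and 1×(+0) from phen sum to -4; with overall charge -2, Cr is +2.
Cr sits in group 6; removing 2 electrons leaves Cr²⁺ with 6 − 2 = 4 d electrons.
Electron filling gives t₂g⁴ eg⁰.
CFSE(orbital) = 4×(-0.4Δ₀) + 0×(0.6Δ₀) = -1.6Δ₀; with Δ₀ = 26020 cm⁻¹ that is -41632 cm⁻¹.
High-spin d⁴ would be t₂g³ eg¹ with 0 pairs; low-spin has 1, so 1 excess pair costs +1P = +21210 cm⁻¹.
Combining: -41632 + 21210 = -20422 cm⁻¹.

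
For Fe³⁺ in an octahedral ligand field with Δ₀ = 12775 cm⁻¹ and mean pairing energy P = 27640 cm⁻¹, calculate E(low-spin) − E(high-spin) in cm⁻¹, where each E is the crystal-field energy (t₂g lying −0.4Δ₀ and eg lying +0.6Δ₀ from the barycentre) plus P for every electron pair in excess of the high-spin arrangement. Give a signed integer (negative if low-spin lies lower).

Fe is in group 8, so Fe³⁺ is d⁵ (8 − 3 = 5).
High-spin d⁵ fills as t₂g³ eg² with CFSE 3(−0.4) + 2(+0.6) = 0.0Δ₀ = 0 cm⁻¹.
For low-spin the configuration is t₂g⁵ eg⁰: orbital energy -2.0 × 12775 = -25550 cm⁻¹, and 2 additional pairs relative to high-spin add 55280 cm⁻¹, giving 29730 cm⁻¹.
The difference is 29730 − (0) = 29730 cm⁻¹, so high-spin lies lower.

29730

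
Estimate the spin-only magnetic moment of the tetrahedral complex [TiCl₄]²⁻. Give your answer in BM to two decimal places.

2.83 BM

Each Cl⁻ contributes -1; 4 × (-1) = -4. With overall charge -2, Ti is in the +2 oxidation state.
Group 4 minus oxidation state +2 gives a d² configuration for Ti²⁺.
Tetrahedral splitting is small, so the complex is high-spin.
Configuration: e² t₂⁰ → 2 unpaired electrons.
μ(spin-only) = √[2(2+2)] = √8 ≈ 2.83 BM.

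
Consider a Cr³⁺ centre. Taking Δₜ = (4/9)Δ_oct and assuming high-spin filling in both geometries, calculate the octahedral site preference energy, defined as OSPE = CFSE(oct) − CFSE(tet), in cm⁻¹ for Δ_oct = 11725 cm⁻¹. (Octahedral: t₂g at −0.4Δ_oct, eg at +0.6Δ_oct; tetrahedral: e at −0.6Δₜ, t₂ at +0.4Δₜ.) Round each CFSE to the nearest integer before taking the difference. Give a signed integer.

-9901

Cr is in group 6, so Cr³⁺ is d³ (6 − 3 = 3).
In an octahedral site d³ (HS) is t₂g³ eg⁰, giving CFSE(oct) = -1.2Δ_oct = -14070 cm⁻¹.
In a tetrahedral site the filling is e² t₂¹: CFSE(tet) = -0.8Δₜ = -0.8 × (4/9)(11725) = -4169 cm⁻¹.
Subtracting, OSPE = -14070 − (-4169) = -9901 cm⁻¹.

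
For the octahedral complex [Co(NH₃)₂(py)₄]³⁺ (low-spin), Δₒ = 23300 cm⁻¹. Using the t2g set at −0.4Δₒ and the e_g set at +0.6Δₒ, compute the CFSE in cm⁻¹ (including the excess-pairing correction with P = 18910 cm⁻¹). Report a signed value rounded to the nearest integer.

Ligand charges: 2×(+0) from NH₃ and 4×(+0) from py sum to +0; with overall charge +3, Co is +3.
Co sits in group 9; removing 3 electrons leaves Co³⁺ with 9 − 3 = 6 d electrons.
The d⁶ electrons fill as t2g^6 e_g^0.
CFSE(orbital) = 6×(-0.4Δₒ) + 0×(0.6Δₒ) = -2.4Δₒ; with Δₒ = 23300 cm⁻¹ that is -55920 cm⁻¹.
Pairing penalty: 3 pairs vs 1 in the high-spin reference → 2 extra × P = 37820 cm⁻¹.
Overall CFSE = -55920 + 37820 = -18100 cm⁻¹.

-18100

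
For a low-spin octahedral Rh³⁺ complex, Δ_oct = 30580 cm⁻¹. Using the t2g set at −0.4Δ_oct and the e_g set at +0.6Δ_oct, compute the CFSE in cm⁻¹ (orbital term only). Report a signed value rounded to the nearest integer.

Rh³⁺: group 9, so d-count = 9 − 3 = 6.
Electron filling gives t2g^6 e_g^0.
The orbital stabilization is -2.4Δ_oct = -2.4 × 30580 = -73392 cm⁻¹.

-73392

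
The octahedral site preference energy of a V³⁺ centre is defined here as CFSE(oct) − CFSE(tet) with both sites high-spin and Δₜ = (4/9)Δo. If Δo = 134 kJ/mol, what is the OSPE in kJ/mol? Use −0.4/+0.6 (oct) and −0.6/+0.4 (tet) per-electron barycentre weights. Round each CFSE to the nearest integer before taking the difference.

-36

V³⁺: group 5, so d-count = 5 − 3 = 2.
In an octahedral site d² (HS) is t2g^2 e_g^0, giving CFSE(oct) = -0.8Δo = -107 kJ/mol.
In a tetrahedral site the filling is e^2 t2^0: CFSE(tet) = -1.2Δₜ = -1.2 × (4/9)(134) = -71 kJ/mol.
OSPE = -107 − (-71) = -36 kJ/mol.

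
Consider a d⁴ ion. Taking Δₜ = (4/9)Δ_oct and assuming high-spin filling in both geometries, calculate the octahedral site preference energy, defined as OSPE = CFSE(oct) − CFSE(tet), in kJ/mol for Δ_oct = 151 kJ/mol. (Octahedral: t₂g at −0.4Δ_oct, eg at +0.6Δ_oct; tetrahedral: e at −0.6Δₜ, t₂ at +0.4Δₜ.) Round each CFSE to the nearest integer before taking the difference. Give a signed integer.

-64

Octahedral (high-spin): t₂g³ eg¹, CFSE = 3(−0.4) + 1(+0.6) = -0.6Δ_oct = -0.6 × 151 = -91 kJ/mol.
Tetrahedral: e² t₂², CFSE = 2(−0.6) + 2(+0.4) = -0.4Δₜ = -0.4 × (4/9) × 151 = -27 kJ/mol.
OSPE = -91 − (-27) = -64 kJ/mol.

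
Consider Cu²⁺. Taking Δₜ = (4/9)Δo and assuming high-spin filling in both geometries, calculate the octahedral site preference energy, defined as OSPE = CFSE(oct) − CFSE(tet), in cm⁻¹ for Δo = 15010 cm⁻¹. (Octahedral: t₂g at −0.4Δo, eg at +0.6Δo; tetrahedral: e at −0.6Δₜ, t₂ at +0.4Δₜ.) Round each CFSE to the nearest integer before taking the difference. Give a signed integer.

Cu²⁺: group 11, so d-count = 11 − 2 = 9.
In an octahedral site d⁹ (HS) is t2g^6 e_g^3, giving CFSE(oct) = -0.6Δo = -9006 cm⁻¹.
Tetrahedral e^4 t2^5 gives -0.4Δₜ = -0.4 × (4/9) × 15010 = -2668 cm⁻¹.
OSPE = CFSE(oct) − CFSE(tet) = -9006 − (-2668) = -6338 cm⁻¹.

-6338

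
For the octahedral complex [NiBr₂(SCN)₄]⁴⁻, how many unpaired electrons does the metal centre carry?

Ligand charges: 2×(-1) from Br⁻ and 4×(-1) from SCN⁻ sum to -6; with overall charge -4, Ni is +2.
Ni²⁺: group 10, so d-count = 10 − 2 = 8.
Configuration: t₂g⁶ eg², giving 2 unpaired electrons.

2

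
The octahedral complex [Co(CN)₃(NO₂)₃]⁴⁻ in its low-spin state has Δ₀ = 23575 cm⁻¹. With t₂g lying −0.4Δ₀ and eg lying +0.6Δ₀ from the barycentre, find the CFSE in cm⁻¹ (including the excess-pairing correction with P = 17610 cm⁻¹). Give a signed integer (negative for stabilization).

Ligand charges: 3×(-1) from CN⁻ and 3×(-1) from NO₂⁻ sum to -6; with overall charge -4, Co is +2.
Co sits in group 9; removing 2 electrons leaves Co²⁺ with 9 − 2 = 7 d electrons.
The d⁷ electrons fill as t₂g⁶ eg¹.
The orbital stabilization is -1.8Δ₀ = -1.8 × 23575 = -42435 cm⁻¹.
Pairing penalty: 3 pairs vs 2 in the high-spin reference → 1 extra × P = 17610 cm⁻¹.
Net CFSE = -42435 + 17610 = -24825 cm⁻¹.

-24825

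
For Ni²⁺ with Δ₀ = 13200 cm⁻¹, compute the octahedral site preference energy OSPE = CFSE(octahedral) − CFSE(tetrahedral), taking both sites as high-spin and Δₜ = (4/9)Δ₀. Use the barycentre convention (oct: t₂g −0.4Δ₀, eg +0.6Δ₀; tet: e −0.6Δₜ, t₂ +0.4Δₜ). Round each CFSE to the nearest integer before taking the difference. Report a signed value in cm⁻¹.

Ni²⁺: group 10, so d-count = 10 − 2 = 8.
Octahedral high-spin t₂g⁶ eg²: CFSE = -1.2 × 13200 = -15840 cm⁻¹.
Tetrahedral e⁴ t₂⁴ gives -0.8Δₜ = -0.8 × (4/9) × 13200 = -4693 cm⁻¹.
OSPE = -15840 − (-4693) = -11147 cm⁻¹.

-11147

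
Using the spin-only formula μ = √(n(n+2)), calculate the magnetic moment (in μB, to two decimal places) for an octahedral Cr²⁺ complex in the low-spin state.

Cr is in group 6, so Cr²⁺ is d⁴ (6 − 2 = 4).
Configuration: t2g^4 e_g^0 → 2 unpaired electrons.
μ(spin-only) = √[2(2+2)] = √8 ≈ 2.83 μB.

2.83 μB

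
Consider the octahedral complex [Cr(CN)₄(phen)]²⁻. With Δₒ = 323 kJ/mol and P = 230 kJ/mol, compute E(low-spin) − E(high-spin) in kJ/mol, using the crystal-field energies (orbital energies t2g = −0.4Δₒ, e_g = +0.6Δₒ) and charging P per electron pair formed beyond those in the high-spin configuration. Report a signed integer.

-93

Ligand charges: 4×(-1) from CN⁻ and 1×(+0) from phen sum to -4; with overall charge -2, Cr is +2.
Cr²⁺: group 6, so d-count = 6 − 2 = 4.
High-spin d⁴ fills as t2g^3 e_g^1 with CFSE 3(−0.4) + 1(+0.6) = -0.6Δₒ = -194 kJ/mol.
Low-spin: t2g^4 e_g^0, orbital CFSE = -1.6Δₒ = -517 kJ/mol; plus 1 excess pair × P = +230 kJ/mol; total -287 kJ/mol.
E(LS) − E(HS) = -287 − (-194) = -93 kJ/mol.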